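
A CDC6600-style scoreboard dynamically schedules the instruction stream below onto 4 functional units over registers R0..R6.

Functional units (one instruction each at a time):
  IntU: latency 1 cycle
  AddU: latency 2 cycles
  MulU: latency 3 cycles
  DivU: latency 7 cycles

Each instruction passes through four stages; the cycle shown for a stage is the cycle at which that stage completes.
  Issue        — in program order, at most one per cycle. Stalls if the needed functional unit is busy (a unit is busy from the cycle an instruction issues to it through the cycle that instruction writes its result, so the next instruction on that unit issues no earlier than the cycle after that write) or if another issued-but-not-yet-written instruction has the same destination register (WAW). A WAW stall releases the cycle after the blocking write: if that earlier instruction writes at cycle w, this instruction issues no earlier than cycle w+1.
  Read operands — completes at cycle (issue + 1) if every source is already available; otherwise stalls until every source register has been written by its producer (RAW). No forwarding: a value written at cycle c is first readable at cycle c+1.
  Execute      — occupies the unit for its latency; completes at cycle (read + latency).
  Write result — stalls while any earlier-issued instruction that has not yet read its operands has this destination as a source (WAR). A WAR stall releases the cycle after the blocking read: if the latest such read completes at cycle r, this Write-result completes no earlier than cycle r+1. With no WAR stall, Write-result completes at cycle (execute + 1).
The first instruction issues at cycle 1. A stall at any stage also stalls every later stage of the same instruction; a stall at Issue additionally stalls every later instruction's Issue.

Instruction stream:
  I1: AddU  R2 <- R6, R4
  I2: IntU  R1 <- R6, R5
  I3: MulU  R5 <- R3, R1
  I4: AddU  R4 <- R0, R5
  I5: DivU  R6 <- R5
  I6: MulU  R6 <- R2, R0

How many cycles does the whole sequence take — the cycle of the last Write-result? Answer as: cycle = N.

I1: IS=1 RO=2 EX=4 WR=5
I2: IS=2 RO=3 EX=4 WR=5
I3: IS=3 RO=6 EX=9 WR=10  [RAW R1: wait I2 write@5]
I4: IS=6 RO=11 EX=13 WR=14  [struct: AddU busy until I1 writes@5; RAW R5: wait I3 write@10]
I5: IS=7 RO=11 EX=18 WR=19  [RAW R5: wait I3 write@10]
I6: IS=20 RO=21 EX=24 WR=25  [WAW R6: wait I5 write@19]

cycle = 25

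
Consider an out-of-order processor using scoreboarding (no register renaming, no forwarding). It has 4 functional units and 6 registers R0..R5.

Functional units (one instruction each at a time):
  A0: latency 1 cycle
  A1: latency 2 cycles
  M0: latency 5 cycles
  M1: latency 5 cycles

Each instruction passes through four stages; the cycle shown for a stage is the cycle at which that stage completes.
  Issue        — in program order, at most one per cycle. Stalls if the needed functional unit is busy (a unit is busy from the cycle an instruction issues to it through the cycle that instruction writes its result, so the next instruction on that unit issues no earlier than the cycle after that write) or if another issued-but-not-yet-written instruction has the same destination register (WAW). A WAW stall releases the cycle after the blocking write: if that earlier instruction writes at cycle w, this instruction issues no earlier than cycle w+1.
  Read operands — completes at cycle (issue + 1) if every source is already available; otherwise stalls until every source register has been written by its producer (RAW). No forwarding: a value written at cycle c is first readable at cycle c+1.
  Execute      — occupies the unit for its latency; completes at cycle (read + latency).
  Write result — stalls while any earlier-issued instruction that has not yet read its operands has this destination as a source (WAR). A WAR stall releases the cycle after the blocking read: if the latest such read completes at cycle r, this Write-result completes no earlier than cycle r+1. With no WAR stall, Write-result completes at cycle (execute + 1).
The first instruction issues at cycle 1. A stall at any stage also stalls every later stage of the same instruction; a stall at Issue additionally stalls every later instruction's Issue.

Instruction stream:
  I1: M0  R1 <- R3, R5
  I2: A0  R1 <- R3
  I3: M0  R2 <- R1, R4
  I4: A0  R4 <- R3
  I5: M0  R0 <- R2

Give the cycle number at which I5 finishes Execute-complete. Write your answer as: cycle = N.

cycle = 26

[I1] 1/2/7/8
[I2] 9/10/11/12  (WAW R1: wait I1 write@8)
[I3] 10/13/18/19  (RAW R1: wait I2 write@12)
[I4] 13/14/15/16  (struct: A0 busy until I2 writes@12)
[I5] 20/21/26/27  (struct: M0 busy until I3 writes@19)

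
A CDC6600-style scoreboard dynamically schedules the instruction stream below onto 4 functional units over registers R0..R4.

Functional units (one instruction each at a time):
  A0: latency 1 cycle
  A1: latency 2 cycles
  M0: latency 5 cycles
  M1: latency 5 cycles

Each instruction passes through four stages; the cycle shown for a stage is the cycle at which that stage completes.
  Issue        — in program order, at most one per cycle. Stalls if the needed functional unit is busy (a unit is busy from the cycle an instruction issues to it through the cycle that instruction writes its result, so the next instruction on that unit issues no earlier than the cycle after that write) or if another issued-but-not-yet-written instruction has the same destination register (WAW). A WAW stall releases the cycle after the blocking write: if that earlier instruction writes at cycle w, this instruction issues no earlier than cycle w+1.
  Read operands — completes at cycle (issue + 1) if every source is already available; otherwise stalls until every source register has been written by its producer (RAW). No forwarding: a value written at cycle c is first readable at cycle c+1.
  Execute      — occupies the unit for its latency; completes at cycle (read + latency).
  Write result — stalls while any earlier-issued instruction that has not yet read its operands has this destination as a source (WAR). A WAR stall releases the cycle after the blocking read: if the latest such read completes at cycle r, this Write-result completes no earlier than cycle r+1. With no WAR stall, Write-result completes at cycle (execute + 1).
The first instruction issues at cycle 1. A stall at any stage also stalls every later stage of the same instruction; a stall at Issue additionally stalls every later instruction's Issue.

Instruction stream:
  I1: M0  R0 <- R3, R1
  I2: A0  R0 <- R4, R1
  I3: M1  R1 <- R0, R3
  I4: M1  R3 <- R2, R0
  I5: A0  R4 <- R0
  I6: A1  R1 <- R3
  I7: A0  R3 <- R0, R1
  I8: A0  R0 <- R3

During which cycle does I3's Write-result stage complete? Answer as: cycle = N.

cycle = 19

I1  is:1  ro:2  ex:7  wr:8
I2  is:9  ro:10  ex:11  wr:12  — WAW R0: wait I1 write@8
I3  is:10  ro:13  ex:18  wr:19  — RAW R0: wait I2 write@12
I4  is:20  ro:21  ex:26  wr:27  — struct: M1 busy until I3 writes@19
I5  is:21  ro:22  ex:23  wr:24
I6  is:22  ro:28  ex:30  wr:31  — RAW R3: wait I4 write@27
I7  is:28  ro:32  ex:33  wr:34  — WAW R3: wait I4 write@27, RAW R1: wait I6 write@31
I8  is:35  ro:36  ex:37  wr:38  — struct: A0 busy until I7 writes@34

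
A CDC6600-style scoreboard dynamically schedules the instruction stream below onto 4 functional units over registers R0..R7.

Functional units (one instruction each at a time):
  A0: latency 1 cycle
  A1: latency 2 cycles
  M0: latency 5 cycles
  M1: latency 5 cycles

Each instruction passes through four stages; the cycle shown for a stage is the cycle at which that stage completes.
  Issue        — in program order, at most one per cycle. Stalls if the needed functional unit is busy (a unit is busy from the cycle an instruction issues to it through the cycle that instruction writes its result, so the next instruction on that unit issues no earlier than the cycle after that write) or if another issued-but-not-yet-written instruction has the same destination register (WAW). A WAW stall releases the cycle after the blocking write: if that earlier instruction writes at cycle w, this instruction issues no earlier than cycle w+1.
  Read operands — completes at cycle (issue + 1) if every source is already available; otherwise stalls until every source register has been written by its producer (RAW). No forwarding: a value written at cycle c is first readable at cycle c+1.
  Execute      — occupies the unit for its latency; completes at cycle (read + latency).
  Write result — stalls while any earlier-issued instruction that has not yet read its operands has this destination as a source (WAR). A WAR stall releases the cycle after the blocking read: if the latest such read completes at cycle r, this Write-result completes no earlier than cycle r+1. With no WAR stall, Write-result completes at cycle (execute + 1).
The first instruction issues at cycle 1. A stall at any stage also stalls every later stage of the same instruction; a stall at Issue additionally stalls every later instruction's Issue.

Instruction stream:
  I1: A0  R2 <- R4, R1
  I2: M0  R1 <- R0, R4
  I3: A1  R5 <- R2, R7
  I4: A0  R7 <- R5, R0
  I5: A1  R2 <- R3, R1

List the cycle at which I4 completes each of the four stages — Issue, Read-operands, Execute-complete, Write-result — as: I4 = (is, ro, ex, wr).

I4 = (5, 9, 10, 11)

I1: IS=1 RO=2 EX=3 WR=4
I2: IS=2 RO=3 EX=8 WR=9
I3: IS=3 RO=5 EX=7 WR=8  [RAW R2: wait I1 write@4]
I4: IS=5 RO=9 EX=10 WR=11  [struct: A0 busy until I1 writes@4; RAW R5: wait I3 write@8]
I5: IS=9 RO=10 EX=12 WR=13  [struct: A1 busy until I3 writes@8]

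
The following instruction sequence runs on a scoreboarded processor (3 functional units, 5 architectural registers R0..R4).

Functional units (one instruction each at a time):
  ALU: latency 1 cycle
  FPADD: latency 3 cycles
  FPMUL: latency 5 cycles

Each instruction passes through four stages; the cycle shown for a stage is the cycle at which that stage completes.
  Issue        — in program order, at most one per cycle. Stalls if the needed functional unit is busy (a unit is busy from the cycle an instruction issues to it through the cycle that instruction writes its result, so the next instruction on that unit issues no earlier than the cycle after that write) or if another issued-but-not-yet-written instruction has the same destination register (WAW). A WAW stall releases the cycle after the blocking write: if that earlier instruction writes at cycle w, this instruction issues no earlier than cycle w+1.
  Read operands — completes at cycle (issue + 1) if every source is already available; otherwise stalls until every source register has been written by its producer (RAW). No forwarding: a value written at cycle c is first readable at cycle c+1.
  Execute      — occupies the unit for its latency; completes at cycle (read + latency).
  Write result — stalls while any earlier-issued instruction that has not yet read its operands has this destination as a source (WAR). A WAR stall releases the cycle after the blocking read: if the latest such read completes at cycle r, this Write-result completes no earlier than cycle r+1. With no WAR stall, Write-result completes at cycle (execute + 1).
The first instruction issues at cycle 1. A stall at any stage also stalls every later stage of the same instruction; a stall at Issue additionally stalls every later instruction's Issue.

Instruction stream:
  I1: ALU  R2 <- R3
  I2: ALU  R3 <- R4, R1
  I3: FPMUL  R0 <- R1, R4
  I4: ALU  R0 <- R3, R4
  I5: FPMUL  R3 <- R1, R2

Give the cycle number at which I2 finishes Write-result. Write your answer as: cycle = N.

cycle = 8

I1: IS=1 RO=2 EX=3 WR=4
I2: IS=5 RO=6 EX=7 WR=8  [struct: ALU busy until I1 writes@4]
I3: IS=6 RO=7 EX=12 WR=13
I4: IS=14 RO=15 EX=16 WR=17  [WAW R0: wait I3 write@13]
I5: IS=15 RO=16 EX=21 WR=22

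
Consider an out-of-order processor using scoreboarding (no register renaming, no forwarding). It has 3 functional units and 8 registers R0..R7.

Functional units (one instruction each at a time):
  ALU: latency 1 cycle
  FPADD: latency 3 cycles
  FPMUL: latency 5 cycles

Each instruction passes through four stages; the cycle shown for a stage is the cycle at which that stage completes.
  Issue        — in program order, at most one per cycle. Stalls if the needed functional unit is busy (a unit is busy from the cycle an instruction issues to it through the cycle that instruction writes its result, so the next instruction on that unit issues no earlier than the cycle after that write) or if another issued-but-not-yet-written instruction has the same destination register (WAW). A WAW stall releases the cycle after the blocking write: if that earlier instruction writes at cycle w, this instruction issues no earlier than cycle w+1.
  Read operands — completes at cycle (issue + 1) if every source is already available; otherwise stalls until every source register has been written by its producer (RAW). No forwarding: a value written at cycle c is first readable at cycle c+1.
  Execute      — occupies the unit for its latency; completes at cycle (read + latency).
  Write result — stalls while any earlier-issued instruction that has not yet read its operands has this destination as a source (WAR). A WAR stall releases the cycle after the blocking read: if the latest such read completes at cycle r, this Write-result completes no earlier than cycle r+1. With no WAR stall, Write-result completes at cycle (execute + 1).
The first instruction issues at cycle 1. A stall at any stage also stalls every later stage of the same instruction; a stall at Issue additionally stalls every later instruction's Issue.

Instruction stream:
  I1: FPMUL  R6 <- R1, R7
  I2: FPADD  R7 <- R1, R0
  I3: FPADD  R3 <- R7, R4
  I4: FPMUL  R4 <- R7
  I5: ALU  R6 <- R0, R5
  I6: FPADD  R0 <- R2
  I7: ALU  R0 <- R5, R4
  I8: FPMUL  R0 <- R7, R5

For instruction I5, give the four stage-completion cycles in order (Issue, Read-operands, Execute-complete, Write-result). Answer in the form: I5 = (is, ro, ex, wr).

I5 = (10, 11, 12, 13)

1) issue 1, read 2, done 7, write 8
2) issue 2, read 3, done 6, write 7
3) issue 8, read 9, done 12, write 13  <struct: FPADD busy until I2 writes@7>
4) issue 9, read 10, done 15, write 16
5) issue 10, read 11, done 12, write 13
6) issue 14, read 15, done 18, write 19  <struct: FPADD busy until I3 writes@13>
7) issue 20, read 21, done 22, write 23  <WAW R0: wait I6 write@19>
8) issue 24, read 25, done 30, write 31  <WAW R0: wait I7 write@23>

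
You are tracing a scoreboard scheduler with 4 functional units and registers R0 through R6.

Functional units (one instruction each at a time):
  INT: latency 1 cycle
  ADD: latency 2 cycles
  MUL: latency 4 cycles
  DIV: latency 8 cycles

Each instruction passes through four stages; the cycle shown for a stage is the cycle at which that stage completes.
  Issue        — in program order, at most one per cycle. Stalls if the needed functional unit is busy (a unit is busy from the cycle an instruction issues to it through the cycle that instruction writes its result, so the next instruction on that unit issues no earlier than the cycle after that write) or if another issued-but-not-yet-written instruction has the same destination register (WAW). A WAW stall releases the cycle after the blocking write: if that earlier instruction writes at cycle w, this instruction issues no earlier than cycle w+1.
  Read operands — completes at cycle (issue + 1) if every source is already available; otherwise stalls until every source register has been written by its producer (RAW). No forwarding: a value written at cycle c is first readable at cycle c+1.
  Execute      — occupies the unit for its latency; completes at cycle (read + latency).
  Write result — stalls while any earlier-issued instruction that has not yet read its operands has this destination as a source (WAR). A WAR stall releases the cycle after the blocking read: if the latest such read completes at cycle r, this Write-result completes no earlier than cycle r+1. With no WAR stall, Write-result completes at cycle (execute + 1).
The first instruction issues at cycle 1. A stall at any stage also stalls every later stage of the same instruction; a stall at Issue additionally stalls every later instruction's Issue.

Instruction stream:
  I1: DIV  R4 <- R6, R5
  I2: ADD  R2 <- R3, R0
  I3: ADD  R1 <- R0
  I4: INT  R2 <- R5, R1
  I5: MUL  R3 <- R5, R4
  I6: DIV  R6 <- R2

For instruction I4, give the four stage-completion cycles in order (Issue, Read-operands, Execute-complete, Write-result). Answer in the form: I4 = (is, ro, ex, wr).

I4 = (8, 12, 13, 14)

I1: IS=1 RO=2 EX=10 WR=11
I2: IS=2 RO=3 EX=5 WR=6
I3: IS=7 RO=8 EX=10 WR=11  [struct: ADD busy until I2 writes@6]
I4: IS=8 RO=12 EX=13 WR=14  [RAW R1: wait I3 write@11]
I5: IS=9 RO=12 EX=16 WR=17  [RAW R4: wait I1 write@11]
I6: IS=12 RO=15 EX=23 WR=24  [struct: DIV busy until I1 writes@11; RAW R2: wait I4 write@14]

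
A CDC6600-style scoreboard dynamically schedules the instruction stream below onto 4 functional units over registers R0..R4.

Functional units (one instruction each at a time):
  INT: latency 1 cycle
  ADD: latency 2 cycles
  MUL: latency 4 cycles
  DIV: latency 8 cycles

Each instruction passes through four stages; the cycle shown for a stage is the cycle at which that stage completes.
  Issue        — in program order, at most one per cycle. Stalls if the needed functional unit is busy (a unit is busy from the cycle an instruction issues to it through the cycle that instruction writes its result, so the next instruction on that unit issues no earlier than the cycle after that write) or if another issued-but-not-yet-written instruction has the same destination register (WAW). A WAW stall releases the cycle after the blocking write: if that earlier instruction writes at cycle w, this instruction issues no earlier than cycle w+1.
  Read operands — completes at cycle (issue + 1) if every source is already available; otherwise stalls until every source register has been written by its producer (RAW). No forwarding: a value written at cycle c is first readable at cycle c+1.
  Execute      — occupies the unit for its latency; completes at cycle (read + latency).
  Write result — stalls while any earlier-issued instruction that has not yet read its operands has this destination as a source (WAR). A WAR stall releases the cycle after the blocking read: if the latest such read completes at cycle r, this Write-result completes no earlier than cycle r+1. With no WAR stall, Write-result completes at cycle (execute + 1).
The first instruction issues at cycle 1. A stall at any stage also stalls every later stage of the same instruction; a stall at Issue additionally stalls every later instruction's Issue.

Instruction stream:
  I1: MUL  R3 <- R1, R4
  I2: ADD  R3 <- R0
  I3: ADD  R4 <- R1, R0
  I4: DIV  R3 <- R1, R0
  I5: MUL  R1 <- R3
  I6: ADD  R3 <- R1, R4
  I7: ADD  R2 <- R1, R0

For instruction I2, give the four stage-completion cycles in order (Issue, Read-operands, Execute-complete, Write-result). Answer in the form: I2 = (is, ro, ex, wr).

I2 = (8, 9, 11, 12)

I1  is:1  ro:2  ex:6  wr:7
I2  is:8  ro:9  ex:11  wr:12  — WAW R3: wait I1 write@7
I3  is:13  ro:14  ex:16  wr:17  — struct: ADD busy until I2 writes@12
I4  is:14  ro:15  ex:23  wr:24
I5  is:15  ro:25  ex:29  wr:30  — RAW R3: wait I4 write@24
I6  is:25  ro:31  ex:33  wr:34  — WAW R3: wait I4 write@24, RAW R1: wait I5 write@30
I7  is:35  ro:36  ex:38  wr:39  — struct: ADD busy until I6 writes@34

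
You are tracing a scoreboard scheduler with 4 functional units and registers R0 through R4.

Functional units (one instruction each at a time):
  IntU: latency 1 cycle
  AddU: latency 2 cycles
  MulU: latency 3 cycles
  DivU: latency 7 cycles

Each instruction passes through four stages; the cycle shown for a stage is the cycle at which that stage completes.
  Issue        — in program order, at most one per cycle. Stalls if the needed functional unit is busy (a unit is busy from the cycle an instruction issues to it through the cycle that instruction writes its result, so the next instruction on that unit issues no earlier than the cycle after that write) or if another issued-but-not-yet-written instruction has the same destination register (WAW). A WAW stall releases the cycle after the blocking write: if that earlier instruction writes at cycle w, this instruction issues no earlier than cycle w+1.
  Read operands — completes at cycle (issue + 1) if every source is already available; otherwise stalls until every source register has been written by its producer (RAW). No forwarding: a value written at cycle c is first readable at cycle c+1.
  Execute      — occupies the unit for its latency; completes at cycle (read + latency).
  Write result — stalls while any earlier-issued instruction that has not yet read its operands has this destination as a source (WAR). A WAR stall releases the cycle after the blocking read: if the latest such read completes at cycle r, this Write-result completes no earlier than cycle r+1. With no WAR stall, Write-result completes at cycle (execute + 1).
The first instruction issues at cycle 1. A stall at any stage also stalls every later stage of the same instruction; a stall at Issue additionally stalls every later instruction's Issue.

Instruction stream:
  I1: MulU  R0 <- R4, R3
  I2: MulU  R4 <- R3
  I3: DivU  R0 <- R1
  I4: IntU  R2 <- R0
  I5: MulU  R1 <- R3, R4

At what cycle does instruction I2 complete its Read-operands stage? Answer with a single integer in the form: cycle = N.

cycle = 8

t=1  issue I1 (MulU)
t=2  I1 read-ops
t=5  I1 finished on MulU
t=6  I1→R0
t=7  issue I2 (MulU)
t=8  I2 read-ops · issue I3 (DivU)
t=9  I3 read-ops · issue I4 (IntU)
t=11  I2 finished on MulU
t=12  I2→R4
t=13  issue I5 (MulU)
t=14  I5 read-ops
t=16  I3 finished on DivU
t=17  I3→R0 · I5 finished on MulU
t=18  I4 read-ops · I5→R1
t=19  I4 finished on IntU
t=20  I4→R2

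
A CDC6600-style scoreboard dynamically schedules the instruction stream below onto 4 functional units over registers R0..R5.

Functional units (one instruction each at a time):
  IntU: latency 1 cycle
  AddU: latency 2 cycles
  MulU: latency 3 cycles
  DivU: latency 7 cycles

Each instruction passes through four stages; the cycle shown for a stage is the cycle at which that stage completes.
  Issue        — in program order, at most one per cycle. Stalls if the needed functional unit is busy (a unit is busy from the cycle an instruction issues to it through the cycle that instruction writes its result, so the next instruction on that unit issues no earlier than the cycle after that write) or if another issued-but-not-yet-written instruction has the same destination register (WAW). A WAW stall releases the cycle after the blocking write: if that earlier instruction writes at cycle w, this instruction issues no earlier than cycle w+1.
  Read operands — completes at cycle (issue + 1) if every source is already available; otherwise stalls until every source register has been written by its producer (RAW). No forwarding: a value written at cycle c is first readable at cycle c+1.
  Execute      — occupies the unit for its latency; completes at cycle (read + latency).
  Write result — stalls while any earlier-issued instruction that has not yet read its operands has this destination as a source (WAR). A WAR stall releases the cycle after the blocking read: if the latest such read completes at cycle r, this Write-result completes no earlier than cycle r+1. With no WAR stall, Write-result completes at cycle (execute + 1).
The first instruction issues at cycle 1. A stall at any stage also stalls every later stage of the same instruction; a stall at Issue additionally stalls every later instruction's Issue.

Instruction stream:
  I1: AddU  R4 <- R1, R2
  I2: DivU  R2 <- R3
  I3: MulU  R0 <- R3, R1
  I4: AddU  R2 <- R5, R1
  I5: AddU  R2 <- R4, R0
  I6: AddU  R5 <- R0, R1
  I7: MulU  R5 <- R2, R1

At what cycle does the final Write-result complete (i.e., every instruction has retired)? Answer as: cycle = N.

cycle = 32

I1: IS=1 RO=2 EX=4 WR=5
I2: IS=2 RO=3 EX=10 WR=11
I3: IS=3 RO=4 EX=7 WR=8
I4: IS=12 RO=13 EX=15 WR=16  [WAW R2: wait I2 write@11]
I5: IS=17 RO=18 EX=20 WR=21  [struct: AddU busy until I4 writes@16]
I6: IS=22 RO=23 EX=25 WR=26  [struct: AddU busy until I5 writes@21]
I7: IS=27 RO=28 EX=31 WR=32  [WAW R5: wait I6 write@26]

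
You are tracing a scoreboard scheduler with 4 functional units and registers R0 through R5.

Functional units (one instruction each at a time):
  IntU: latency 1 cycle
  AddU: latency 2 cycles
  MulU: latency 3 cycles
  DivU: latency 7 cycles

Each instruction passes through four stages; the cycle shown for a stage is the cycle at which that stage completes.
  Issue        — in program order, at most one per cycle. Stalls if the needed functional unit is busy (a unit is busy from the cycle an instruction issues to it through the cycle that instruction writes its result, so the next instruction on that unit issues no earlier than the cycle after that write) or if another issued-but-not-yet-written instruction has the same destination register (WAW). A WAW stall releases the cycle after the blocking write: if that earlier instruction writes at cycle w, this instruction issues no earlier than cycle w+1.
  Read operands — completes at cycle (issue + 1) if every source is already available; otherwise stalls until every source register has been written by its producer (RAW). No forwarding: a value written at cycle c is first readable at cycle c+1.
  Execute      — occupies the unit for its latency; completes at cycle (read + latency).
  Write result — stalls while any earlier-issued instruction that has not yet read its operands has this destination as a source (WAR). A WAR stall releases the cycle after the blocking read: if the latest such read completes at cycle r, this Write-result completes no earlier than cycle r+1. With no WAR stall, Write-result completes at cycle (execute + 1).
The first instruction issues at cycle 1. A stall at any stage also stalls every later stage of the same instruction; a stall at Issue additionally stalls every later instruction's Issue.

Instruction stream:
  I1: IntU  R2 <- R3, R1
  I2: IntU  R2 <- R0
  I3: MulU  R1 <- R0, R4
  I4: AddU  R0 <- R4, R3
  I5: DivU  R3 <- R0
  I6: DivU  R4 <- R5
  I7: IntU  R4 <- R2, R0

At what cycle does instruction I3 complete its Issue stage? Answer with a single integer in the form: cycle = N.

  I1 | 1 | 2 | 3 | 4
  I2 | 5 | 6 | 7 | 8   struct: IntU busy until I1 writes@4
  I3 | 6 | 7 | 10 | 11
  I4 | 7 | 8 | 10 | 11
  I5 | 8 | 12 | 19 | 20   RAW R0: wait I4 write@11
  I6 | 21 | 22 | 29 | 30   struct: DivU busy until I5 writes@20
  I7 | 31 | 32 | 33 | 34   WAW R4: wait I6 write@30

cycle = 6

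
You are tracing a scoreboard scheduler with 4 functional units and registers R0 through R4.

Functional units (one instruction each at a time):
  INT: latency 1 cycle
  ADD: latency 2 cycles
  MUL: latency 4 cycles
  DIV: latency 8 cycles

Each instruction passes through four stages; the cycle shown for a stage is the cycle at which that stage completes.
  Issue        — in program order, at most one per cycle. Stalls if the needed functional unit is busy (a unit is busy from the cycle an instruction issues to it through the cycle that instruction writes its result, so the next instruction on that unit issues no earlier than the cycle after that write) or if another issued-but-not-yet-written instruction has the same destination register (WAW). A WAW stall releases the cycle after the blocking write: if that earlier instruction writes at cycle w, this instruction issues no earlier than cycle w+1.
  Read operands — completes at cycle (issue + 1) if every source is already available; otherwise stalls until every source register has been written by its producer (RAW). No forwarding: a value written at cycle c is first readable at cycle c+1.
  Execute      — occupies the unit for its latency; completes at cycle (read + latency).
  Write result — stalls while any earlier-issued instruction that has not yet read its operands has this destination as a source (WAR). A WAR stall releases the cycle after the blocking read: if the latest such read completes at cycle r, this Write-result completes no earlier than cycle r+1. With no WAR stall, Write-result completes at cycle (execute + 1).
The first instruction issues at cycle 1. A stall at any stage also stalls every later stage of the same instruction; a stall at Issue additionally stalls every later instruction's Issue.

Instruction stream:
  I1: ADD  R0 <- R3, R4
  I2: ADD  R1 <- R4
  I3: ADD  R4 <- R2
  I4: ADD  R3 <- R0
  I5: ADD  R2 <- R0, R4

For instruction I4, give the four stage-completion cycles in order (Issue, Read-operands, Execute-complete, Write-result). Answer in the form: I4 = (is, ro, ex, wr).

I1 -> (1, 2, 4, 5)
I2 -> (6, 7, 9, 10)  // struct: ADD busy until I1 writes@5
I3 -> (11, 12, 14, 15)  // struct: ADD busy until I2 writes@10
I4 -> (16, 17, 19, 20)  // struct: ADD busy until I3 writes@15
I5 -> (21, 22, 24, 25)  // struct: ADD busy until I4 writes@20

I4 = (16, 17, 19, 20)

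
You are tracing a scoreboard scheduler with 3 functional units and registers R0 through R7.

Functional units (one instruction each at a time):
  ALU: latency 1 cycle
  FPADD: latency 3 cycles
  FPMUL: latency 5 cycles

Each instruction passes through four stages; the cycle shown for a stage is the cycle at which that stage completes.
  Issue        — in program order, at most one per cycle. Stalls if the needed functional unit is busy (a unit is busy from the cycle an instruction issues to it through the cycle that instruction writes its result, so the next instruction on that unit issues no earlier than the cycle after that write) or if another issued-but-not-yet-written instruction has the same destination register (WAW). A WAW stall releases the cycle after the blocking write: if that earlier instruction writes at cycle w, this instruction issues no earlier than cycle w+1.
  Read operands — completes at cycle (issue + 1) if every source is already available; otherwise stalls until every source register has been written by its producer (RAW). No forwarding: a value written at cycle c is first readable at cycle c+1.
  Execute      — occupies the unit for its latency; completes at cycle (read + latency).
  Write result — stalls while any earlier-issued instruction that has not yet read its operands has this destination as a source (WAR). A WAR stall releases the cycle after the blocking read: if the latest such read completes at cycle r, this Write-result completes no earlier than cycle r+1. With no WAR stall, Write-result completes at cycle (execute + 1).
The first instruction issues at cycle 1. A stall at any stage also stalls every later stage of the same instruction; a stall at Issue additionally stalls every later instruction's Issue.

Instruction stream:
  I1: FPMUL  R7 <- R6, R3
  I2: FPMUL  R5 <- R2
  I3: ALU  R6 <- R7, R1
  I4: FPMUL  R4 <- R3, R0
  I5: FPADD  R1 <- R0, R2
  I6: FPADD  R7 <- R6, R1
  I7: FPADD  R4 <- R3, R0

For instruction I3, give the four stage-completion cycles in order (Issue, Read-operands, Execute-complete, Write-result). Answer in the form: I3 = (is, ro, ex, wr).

I3 = (10, 11, 12, 13)

I1: IS=1 RO=2 EX=7 WR=8
I2: IS=9 RO=10 EX=15 WR=16  [struct: FPMUL busy until I1 writes@8]
I3: IS=10 RO=11 EX=12 WR=13
I4: IS=17 RO=18 EX=23 WR=24  [struct: FPMUL busy until I2 writes@16]
I5: IS=18 RO=19 EX=22 WR=23
I6: IS=24 RO=25 EX=28 WR=29  [struct: FPADD busy until I5 writes@23]
I7: IS=30 RO=31 EX=34 WR=35  [struct: FPADD busy until I6 writes@29]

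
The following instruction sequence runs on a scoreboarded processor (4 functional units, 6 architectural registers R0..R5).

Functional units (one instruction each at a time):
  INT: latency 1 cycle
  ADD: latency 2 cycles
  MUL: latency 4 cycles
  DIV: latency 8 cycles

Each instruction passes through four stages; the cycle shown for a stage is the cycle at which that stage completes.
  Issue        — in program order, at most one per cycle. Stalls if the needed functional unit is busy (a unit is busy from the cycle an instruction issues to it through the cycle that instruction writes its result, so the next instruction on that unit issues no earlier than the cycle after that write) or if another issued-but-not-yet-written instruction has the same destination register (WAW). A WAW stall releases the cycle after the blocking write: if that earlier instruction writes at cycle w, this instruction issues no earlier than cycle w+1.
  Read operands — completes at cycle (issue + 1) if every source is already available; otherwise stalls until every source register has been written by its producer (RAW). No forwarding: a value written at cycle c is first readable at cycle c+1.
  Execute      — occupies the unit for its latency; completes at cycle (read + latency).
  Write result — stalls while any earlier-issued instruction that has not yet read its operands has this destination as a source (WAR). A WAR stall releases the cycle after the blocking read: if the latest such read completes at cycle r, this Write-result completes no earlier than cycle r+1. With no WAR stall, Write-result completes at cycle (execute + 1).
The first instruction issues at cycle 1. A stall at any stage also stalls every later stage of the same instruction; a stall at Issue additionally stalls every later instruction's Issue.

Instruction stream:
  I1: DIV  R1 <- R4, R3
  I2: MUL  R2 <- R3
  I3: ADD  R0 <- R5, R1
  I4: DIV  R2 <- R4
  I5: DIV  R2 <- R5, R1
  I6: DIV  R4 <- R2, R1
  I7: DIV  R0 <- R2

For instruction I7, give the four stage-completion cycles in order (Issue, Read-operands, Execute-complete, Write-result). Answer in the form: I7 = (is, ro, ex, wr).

I1: IS=1 RO=2 EX=10 WR=11
I2: IS=2 RO=3 EX=7 WR=8
I3: IS=3 RO=12 EX=14 WR=15  [RAW R1: wait I1 write@11]
I4: IS=12 RO=13 EX=21 WR=22  [struct: DIV busy until I1 writes@11]
I5: IS=23 RO=24 EX=32 WR=33  [struct: DIV busy until I4 writes@22]
I6: IS=34 RO=35 EX=43 WR=44  [struct: DIV busy until I5 writes@33]
I7: IS=45 RO=46 EX=54 WR=55  [struct: DIV busy until I6 writes@44]

I7 = (45, 46, 54, 55)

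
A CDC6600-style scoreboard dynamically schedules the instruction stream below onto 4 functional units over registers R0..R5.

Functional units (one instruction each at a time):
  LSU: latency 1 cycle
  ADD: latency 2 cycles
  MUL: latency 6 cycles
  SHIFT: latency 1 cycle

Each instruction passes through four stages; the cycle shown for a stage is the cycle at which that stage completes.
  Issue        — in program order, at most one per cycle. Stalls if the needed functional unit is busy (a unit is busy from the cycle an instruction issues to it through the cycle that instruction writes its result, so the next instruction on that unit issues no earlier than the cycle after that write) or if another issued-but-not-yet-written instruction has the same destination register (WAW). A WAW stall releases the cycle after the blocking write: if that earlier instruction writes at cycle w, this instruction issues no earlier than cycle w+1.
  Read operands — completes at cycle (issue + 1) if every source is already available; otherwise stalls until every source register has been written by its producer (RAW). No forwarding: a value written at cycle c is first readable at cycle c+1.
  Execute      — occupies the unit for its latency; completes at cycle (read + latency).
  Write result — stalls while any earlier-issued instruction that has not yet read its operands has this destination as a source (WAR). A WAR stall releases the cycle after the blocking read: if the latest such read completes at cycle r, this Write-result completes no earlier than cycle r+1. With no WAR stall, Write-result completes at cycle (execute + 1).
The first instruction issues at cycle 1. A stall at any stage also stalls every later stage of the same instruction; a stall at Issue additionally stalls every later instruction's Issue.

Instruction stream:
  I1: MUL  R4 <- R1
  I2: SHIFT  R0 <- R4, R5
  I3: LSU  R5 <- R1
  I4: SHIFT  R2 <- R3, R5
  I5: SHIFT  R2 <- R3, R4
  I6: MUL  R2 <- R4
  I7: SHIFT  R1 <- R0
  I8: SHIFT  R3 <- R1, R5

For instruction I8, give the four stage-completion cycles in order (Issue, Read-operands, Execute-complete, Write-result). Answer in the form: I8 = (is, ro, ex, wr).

[1] I1 issues→MUL
[2] I1 reads · I2 issues→SHIFT
[3] I3 issues→LSU
[4] I3 reads
[5] I3 exec-done
[8] I1 exec-done
[9] I1 writes R4
[10] I2 reads
[11] I2 exec-done · I3 writes R5
[12] I2 writes R0
[13] I4 issues→SHIFT
[14] I4 reads
[15] I4 exec-done
[16] I4 writes R2
[17] I5 issues→SHIFT
[18] I5 reads
[19] I5 exec-done
[20] I5 writes R2
[21] I6 issues→MUL
[22] I6 reads · I7 issues→SHIFT
[23] I7 reads
[24] I7 exec-done
[25] I7 writes R1
[26] I8 issues→SHIFT
[27] I8 reads
[28] I6 exec-done · I8 exec-done
[29] I6 writes R2 · I8 writes R3

I8 = (26, 27, 28, 29)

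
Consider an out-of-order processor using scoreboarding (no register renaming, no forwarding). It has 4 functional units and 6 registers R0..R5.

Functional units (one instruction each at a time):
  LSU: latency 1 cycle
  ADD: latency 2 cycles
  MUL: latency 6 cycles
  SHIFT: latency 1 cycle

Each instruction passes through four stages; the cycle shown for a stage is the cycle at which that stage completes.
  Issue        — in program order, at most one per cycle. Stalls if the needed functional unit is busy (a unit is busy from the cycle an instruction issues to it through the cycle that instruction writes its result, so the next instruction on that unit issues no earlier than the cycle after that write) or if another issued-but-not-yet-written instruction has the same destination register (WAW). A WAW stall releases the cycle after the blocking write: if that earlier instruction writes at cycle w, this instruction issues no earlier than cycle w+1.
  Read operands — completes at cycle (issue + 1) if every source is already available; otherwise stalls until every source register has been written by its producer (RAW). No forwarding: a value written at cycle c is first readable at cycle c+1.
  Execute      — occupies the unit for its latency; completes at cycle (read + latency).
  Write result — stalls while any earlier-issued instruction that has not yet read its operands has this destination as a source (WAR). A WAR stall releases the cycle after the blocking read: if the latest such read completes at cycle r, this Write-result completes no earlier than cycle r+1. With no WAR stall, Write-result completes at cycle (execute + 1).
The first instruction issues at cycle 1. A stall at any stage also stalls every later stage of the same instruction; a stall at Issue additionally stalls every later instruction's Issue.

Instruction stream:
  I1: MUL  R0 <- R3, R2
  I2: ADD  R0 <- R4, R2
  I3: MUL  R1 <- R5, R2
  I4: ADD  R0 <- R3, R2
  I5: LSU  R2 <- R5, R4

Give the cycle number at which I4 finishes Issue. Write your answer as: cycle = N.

cycle = 15

t=1  I1→MUL
t=2  I1 RO
t=8  I1 EX
t=9  I1 WR R0
t=10  I2→ADD
t=11  I2 RO; I3→MUL
t=12  I3 RO
t=13  I2 EX
t=14  I2 WR R0
t=15  I4→ADD
t=16  I4 RO; I5→LSU
t=17  I5 RO
t=18  I3 EX; I4 EX; I5 EX
t=19  I3 WR R1; I4 WR R0; I5 WR R2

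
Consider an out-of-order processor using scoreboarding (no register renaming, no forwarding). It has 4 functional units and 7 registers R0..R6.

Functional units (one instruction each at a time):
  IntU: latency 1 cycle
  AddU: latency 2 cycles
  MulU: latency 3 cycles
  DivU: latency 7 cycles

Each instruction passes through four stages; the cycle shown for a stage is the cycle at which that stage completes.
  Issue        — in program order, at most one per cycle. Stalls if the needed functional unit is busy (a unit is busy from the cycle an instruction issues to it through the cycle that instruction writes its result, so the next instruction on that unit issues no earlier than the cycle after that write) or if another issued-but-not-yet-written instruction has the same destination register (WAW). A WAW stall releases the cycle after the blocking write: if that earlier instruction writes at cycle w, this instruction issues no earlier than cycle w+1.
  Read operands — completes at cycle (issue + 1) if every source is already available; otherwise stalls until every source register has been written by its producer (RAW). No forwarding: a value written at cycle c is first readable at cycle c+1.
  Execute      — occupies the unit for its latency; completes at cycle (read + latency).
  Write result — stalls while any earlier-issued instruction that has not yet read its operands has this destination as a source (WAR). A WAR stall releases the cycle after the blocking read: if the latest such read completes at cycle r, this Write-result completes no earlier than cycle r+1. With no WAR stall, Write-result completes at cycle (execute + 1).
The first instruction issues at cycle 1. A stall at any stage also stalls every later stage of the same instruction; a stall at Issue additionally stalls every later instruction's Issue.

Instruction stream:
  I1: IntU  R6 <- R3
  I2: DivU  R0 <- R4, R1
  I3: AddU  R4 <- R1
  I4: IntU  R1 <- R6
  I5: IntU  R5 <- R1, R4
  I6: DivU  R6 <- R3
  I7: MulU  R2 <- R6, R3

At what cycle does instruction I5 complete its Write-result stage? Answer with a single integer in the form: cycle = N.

cycle = 12

1) issue 1, read 2, done 3, write 4
2) issue 2, read 3, done 10, write 11
3) issue 3, read 4, done 6, write 7
4) issue 5, read 6, done 7, write 8  <struct: IntU busy until I1 writes@4>
5) issue 9, read 10, done 11, write 12  <struct: IntU busy until I4 writes@8>
6) issue 12, read 13, done 20, write 21  <struct: DivU busy until I2 writes@11>
7) issue 13, read 22, done 25, write 26  <RAW R6: wait I6 write@21>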